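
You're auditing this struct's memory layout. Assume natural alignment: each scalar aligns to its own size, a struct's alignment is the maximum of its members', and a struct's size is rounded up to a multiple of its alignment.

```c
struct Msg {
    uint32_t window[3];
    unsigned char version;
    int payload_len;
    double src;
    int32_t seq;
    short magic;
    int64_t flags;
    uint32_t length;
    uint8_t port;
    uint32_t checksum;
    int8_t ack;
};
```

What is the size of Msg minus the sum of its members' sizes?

15

window at 0 (size 12, align 4) → ends 12
version at 12 (size 1, align 1) → ends 13
pad 3 to align 4 for payload_len
payload_len at 16 (size 4, align 4) → ends 20
pad 4 to align 8 for src
src at 24 (size 8, align 8) → ends 32
seq at 32 (size 4, align 4) → ends 36
magic at 36 (size 2, align 2) → ends 38
pad 2 to align 8 for flags
flags at 40 (size 8, align 8) → ends 48
length at 48 (size 4, align 4) → ends 52
port at 52 (size 1, align 1) → ends 53
pad 3 to align 4 for checksum
checksum at 56 (size 4, align 4) → ends 60
ack at 60 (size 1, align 1) → ends 61
tail pad 3 to reach multiple of 8
total 64 bytes, alignment 8
data bytes 49, size 64 → padding 15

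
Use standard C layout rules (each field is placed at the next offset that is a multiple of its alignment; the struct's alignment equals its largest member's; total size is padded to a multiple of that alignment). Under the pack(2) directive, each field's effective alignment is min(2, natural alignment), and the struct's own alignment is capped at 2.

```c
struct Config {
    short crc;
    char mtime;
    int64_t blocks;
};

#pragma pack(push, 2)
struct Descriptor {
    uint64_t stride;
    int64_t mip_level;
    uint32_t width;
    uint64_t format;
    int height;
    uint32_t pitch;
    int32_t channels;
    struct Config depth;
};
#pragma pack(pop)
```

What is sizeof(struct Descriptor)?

56

Config: 0..2  crc  (2B, 2-aligned); 2..3  mtime  (1B, 1-aligned); 3..8  -- padding (5B); 8..16  blocks  (8B, 8-aligned); sizeof = 16, alignof = 8
0..8  stride  (8B, 2-aligned)
8..16  mip_level  (8B, 2-aligned)
16..20  width  (4B, 2-aligned)
20..28  format  (8B, 2-aligned)
28..32  height  (4B, 2-aligned)
32..36  pitch  (4B, 2-aligned)
36..40  channels  (4B, 2-aligned)
40..56  depth  (16B, 2-aligned)
sizeof = 56, alignof = 2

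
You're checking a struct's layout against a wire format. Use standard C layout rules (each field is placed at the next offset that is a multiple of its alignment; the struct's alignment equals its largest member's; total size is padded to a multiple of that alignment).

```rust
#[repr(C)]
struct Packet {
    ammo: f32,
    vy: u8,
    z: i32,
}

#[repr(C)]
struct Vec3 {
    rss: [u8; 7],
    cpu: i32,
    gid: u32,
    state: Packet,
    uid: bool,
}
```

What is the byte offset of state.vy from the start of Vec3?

20

Packet: @0: ammo [4B, align 4] → 4; @4: vy [1B, align 1] → 5; +3 pad (align 4); @8: z [4B, align 4] → 12; size 12, align 4
@0: rss [7B, align 1] → 7
+1 pad (align 4)
@8: cpu [4B, align 4] → 12
@12: gid [4B, align 4] → 16
@16: state [12B, align 4] → 28
within Packet: vy at 4
16 + 4 = 20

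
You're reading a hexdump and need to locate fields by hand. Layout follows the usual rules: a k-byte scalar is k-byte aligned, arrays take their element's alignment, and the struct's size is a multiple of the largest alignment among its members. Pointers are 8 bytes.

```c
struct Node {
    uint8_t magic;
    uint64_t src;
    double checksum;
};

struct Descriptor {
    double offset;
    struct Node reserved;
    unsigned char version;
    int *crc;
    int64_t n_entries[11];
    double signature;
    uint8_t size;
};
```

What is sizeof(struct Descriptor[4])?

608

Node: magic at 0 (size 1, align 1) → ends 1; pad 7 to align 8 for src; src at 8 (size 8, align 8) → ends 16; checksum at 16 (size 8, align 8) → ends 24; total 24 bytes, alignment 8
offset at 0 (size 8, align 8) → ends 8
reserved at 8 (size 24, align 8) → ends 32
version at 32 (size 1, align 1) → ends 33
pad 7 to align 8 for crc
crc at 40 (size 8, align 8) → ends 48
n_entries at 48 (size 88, align 8) → ends 136
signature at 136 (size 8, align 8) → ends 144
size at 144 (size 1, align 1) → ends 145
tail pad 7 to reach multiple of 8
total 152 bytes, alignment 8
array of 4: 4 × 152 = 608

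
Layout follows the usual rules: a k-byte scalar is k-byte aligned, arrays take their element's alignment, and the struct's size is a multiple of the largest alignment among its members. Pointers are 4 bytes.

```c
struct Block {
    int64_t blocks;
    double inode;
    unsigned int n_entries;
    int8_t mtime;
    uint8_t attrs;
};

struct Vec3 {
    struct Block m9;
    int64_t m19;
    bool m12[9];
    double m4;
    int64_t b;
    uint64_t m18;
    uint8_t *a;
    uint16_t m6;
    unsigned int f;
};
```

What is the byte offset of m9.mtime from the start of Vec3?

20

Block: 0..8  blocks  (8B, 8-aligned); 8..16  inode  (8B, 8-aligned); 16..20  n_entries  (4B, 4-aligned); 20..21  mtime  (1B, 1-aligned); 21..22  attrs  (1B, 1-aligned); 22..24  -- tail padding (2B); sizeof = 24, alignof = 8
0..24  m9  (24B, 8-aligned)
within Block: mtime at 20
0 + 20 = 20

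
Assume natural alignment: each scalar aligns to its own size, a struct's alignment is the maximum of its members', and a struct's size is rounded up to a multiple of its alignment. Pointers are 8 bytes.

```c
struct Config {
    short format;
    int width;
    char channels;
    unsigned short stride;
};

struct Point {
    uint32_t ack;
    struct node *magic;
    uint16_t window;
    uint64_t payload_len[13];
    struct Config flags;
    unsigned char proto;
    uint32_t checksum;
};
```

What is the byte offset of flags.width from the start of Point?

132

Config: format at 0 (size 2, align 2) → ends 2; pad 2 to align 4 for width; width at 4 (size 4, align 4) → ends 8; channels at 8 (size 1, align 1) → ends 9; pad 1 to align 2 for stride; stride at 10 (size 2, align 2) → ends 12; total 12 bytes, alignment 4
ack at 0 (size 4, align 4) → ends 4
pad 4 to align 8 for magic
magic at 8 (size 8, align 8) → ends 16
window at 16 (size 2, align 2) → ends 18
pad 6 to align 8 for payload_len
payload_len at 24 (size 104, align 8) → ends 128
flags at 128 (size 12, align 4) → ends 140
within Config: width at 4
128 + 4 = 132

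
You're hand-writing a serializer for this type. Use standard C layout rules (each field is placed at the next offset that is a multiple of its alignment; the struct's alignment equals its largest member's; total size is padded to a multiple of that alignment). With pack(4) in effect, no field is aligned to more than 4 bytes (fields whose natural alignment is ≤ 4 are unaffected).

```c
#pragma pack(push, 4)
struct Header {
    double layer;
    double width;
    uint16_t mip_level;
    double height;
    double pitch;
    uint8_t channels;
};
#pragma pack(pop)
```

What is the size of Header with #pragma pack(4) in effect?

40

layer at 0 (size 8, align 4) → ends 8
width at 8 (size 8, align 4) → ends 16
mip_level at 16 (size 2, align 2) → ends 18
pad 2 to align 4 for height
height at 20 (size 8, align 4) → ends 28
pitch at 28 (size 8, align 4) → ends 36
channels at 36 (size 1, align 1) → ends 37
tail pad 3 to reach multiple of 4
total 40 bytes, alignment 4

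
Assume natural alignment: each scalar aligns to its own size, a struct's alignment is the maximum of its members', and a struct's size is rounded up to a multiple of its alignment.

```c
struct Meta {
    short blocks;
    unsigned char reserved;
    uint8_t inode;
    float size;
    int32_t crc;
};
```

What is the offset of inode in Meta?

3

blocks at 0 (size 2, align 2) → ends 2
reserved at 2 (size 1, align 1) → ends 3
inode at 3 (size 1, align 1) → ends 4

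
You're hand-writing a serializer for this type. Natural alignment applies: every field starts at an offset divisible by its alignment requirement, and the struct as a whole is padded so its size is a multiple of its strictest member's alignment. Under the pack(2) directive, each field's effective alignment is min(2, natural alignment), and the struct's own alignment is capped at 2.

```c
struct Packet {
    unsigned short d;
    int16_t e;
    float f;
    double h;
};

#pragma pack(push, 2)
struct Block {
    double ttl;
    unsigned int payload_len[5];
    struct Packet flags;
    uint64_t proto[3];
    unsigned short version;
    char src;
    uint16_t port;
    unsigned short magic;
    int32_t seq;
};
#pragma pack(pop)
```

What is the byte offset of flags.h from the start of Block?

36

Packet: d at 0 (size 2, align 2) → ends 2; e at 2 (size 2, align 2) → ends 4; f at 4 (size 4, align 4) → ends 8; h at 8 (size 8, align 8) → ends 16; total 16 bytes, alignment 8
ttl at 0 (size 8, align 2) → ends 8
payload_len at 8 (size 20, align 2) → ends 28
flags at 28 (size 16, align 2) → ends 44
within Packet: h at 8
28 + 8 = 36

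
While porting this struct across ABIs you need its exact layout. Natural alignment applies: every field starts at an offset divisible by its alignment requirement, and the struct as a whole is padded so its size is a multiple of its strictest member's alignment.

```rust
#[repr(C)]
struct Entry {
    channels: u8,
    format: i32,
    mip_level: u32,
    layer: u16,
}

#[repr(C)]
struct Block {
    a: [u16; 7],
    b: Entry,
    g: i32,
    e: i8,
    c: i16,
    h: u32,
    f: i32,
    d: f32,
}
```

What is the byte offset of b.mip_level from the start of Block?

24

Entry: 0..1  channels  (1B, 1-aligned); 1..4  -- padding (3B); 4..8  format  (4B, 4-aligned); 8..12  mip_level  (4B, 4-aligned); 12..14  layer  (2B, 2-aligned); 14..16  -- tail padding (2B); sizeof = 16, alignof = 4
0..14  a  (14B, 2-aligned)
14..16  -- padding (2B)
16..32  b  (16B, 4-aligned)
within Entry: mip_level at 8
16 + 8 = 24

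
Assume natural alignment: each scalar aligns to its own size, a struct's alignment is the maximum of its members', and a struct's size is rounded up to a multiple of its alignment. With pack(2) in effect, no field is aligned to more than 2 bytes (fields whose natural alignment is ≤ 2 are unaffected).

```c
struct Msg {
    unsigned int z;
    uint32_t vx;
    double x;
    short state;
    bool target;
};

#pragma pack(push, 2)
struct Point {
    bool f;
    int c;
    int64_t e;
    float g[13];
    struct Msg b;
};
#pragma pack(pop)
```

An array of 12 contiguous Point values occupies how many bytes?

Msg: 0..4  z  (4B, 4-aligned); 4..8  vx  (4B, 4-aligned); 8..16  x  (8B, 8-aligned); 16..18  state  (2B, 2-aligned); 18..19  target  (1B, 1-aligned); 19..24  -- tail padding (5B); sizeof = 24, alignof = 8
0..1  f  (1B, 1-aligned)
1..2  -- padding (1B)
2..6  c  (4B, 2-aligned)
6..14  e  (8B, 2-aligned)
14..66  g  (52B, 2-aligned)
66..90  b  (24B, 2-aligned)
sizeof = 90, alignof = 2
array of 12: 12 × 90 = 1080

1080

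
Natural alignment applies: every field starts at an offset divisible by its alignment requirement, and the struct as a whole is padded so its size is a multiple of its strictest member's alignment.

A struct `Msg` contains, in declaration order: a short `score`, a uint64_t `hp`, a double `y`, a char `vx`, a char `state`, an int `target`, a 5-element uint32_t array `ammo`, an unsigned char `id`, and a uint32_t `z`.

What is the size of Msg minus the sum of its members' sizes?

15

0..2  score  (2B, 2-aligned)
2..8  -- padding (6B)
8..16  hp  (8B, 8-aligned)
16..24  y  (8B, 8-aligned)
24..25  vx  (1B, 1-aligned)
25..26  state  (1B, 1-aligned)
26..28  -- padding (2B)
28..32  target  (4B, 4-aligned)
32..52  ammo  (20B, 4-aligned)
52..53  id  (1B, 1-aligned)
53..56  -- padding (3B)
56..60  z  (4B, 4-aligned)
60..64  -- tail padding (4B)
sizeof = 64, alignof = 8
data bytes 49, size 64 → padding 15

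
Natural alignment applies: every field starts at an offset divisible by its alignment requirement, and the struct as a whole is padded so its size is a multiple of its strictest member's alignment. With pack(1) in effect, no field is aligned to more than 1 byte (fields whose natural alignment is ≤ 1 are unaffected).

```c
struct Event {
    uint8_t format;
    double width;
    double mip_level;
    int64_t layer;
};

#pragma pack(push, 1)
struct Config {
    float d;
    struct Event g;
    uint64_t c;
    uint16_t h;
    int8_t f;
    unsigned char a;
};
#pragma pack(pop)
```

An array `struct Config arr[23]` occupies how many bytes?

Event: @0: format [1B, align 1] → 1; +7 pad (align 8); @8: width [8B, align 8] → 16; @16: mip_level [8B, align 8] → 24; @24: layer [8B, align 8] → 32; size 32, align 8
@0: d [4B, align 1] → 4
@4: g [32B, align 1] → 36
@36: c [8B, align 1] → 44
@44: h [2B, align 1] → 46
@46: f [1B, align 1] → 47
@47: a [1B, align 1] → 48
size 48, align 1
array of 23: 23 × 48 = 1104

1104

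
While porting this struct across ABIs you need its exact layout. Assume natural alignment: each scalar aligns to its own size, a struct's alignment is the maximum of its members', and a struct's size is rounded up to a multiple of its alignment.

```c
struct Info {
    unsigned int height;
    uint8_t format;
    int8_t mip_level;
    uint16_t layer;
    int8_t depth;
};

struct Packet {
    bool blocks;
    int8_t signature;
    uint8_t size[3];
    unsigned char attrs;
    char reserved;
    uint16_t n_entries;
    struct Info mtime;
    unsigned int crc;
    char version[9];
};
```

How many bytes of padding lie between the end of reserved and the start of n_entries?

Info: @0: height [4B, align 4] → 4; @4: format [1B, align 1] → 5; @5: mip_level [1B, align 1] → 6; @6: layer [2B, align 2] → 8; @8: depth [1B, align 1] → 9; +3 tail pad (align 4); size 12, align 4
@0: blocks [1B, align 1] → 1
@1: signature [1B, align 1] → 2
@2: size [3B, align 1] → 5
@5: attrs [1B, align 1] → 6
@6: reserved [1B, align 1] → 7
+1 pad (align 2)
@8: n_entries [2B, align 2] → 10

1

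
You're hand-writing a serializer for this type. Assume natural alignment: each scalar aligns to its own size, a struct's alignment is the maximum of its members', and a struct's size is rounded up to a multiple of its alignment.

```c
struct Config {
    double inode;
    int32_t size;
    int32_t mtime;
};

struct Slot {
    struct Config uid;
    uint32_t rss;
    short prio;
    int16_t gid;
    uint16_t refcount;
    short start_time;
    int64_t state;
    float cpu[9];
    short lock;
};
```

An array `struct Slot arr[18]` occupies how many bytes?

Config: 0..8  inode  (8B, 8-aligned); 8..12  size  (4B, 4-aligned); 12..16  mtime  (4B, 4-aligned); sizeof = 16, alignof = 8
0..16  uid  (16B, 8-aligned)
16..20  rss  (4B, 4-aligned)
20..22  prio  (2B, 2-aligned)
22..24  gid  (2B, 2-aligned)
24..26  refcount  (2B, 2-aligned)
26..28  start_time  (2B, 2-aligned)
28..32  -- padding (4B)
32..40  state  (8B, 8-aligned)
40..76  cpu  (36B, 4-aligned)
76..78  lock  (2B, 2-aligned)
78..80  -- tail padding (2B)
sizeof = 80, alignof = 8
array of 18: 18 × 80 = 1440

1440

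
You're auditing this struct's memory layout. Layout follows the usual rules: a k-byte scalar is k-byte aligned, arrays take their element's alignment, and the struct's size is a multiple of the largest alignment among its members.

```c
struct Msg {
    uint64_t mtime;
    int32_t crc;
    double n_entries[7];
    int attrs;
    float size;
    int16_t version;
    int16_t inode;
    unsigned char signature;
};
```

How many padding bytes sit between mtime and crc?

0

mtime at 0 (size 8, align 8) → ends 8
crc at 8 (size 4, align 4) → ends 12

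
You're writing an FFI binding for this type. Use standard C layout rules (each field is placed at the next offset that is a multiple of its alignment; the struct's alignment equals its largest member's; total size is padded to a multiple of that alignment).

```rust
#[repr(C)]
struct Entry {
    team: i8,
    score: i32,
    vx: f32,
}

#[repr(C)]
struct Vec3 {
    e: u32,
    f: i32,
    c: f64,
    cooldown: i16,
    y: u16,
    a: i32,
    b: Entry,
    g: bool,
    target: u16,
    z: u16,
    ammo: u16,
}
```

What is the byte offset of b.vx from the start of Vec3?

Entry: 0..1  team  (1B, 1-aligned); 1..4  -- padding (3B); 4..8  score  (4B, 4-aligned); 8..12  vx  (4B, 4-aligned); sizeof = 12, alignof = 4
0..4  e  (4B, 4-aligned)
4..8  f  (4B, 4-aligned)
8..16  c  (8B, 8-aligned)
16..18  cooldown  (2B, 2-aligned)
18..20  y  (2B, 2-aligned)
20..24  a  (4B, 4-aligned)
24..36  b  (12B, 4-aligned)
within Entry: vx at 8
24 + 8 = 32

32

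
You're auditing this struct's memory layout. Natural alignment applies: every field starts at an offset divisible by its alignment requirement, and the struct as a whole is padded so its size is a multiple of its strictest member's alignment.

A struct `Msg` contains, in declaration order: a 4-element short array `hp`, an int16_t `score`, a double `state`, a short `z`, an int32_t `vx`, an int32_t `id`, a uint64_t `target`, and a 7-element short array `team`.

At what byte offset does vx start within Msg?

28

@0: hp [8B, align 2] → 8
@8: score [2B, align 2] → 10
+6 pad (align 8)
@16: state [8B, align 8] → 24
@24: z [2B, align 2] → 26
+2 pad (align 4)
@28: vx [4B, align 4] → 32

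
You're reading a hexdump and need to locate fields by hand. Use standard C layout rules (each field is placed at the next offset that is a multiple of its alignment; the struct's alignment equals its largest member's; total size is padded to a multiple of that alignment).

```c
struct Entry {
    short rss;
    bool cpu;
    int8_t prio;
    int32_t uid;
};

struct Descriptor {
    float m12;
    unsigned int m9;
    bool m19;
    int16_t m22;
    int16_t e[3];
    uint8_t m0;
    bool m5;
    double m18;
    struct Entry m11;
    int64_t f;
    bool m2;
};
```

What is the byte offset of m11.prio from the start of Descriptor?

Entry: @0: rss [2B, align 2] → 2; @2: cpu [1B, align 1] → 3; @3: prio [1B, align 1] → 4; @4: uid [4B, align 4] → 8; size 8, align 4
@0: m12 [4B, align 4] → 4
@4: m9 [4B, align 4] → 8
@8: m19 [1B, align 1] → 9
+1 pad (align 2)
@10: m22 [2B, align 2] → 12
@12: e [6B, align 2] → 18
@18: m0 [1B, align 1] → 19
@19: m5 [1B, align 1] → 20
+4 pad (align 8)
@24: m18 [8B, align 8] → 32
@32: m11 [8B, align 4] → 40
within Entry: prio at 3
32 + 3 = 35

35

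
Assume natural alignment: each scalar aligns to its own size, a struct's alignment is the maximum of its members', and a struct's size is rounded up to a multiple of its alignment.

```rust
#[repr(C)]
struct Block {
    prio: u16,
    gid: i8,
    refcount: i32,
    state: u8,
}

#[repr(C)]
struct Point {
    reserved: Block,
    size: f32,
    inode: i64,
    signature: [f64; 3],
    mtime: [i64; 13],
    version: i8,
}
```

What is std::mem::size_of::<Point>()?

Block: 0..2  prio  (2B, 2-aligned); 2..3  gid  (1B, 1-aligned); 3..4  -- padding (1B); 4..8  refcount  (4B, 4-aligned); 8..9  state  (1B, 1-aligned); 9..12  -- tail padding (3B); sizeof = 12, alignof = 4
0..12  reserved  (12B, 4-aligned)
12..16  size  (4B, 4-aligned)
16..24  inode  (8B, 8-aligned)
24..48  signature  (24B, 8-aligned)
48..152  mtime  (104B, 8-aligned)
152..153  version  (1B, 1-aligned)
153..160  -- tail padding (7B)
sizeof = 160, alignof = 8

160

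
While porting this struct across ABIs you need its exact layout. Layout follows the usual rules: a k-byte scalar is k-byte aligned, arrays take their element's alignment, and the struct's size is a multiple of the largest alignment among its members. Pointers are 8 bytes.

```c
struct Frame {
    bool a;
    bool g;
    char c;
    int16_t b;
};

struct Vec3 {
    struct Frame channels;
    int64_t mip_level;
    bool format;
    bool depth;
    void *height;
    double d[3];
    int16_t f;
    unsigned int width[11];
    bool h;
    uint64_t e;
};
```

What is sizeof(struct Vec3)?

Frame: 0..1  a  (1B, 1-aligned); 1..2  g  (1B, 1-aligned); 2..3  c  (1B, 1-aligned); 3..4  -- padding (1B); 4..6  b  (2B, 2-aligned); sizeof = 6, alignof = 2
0..6  channels  (6B, 2-aligned)
6..8  -- padding (2B)
8..16  mip_level  (8B, 8-aligned)
16..17  format  (1B, 1-aligned)
17..18  depth  (1B, 1-aligned)
18..24  -- padding (6B)
24..32  height  (8B, 8-aligned)
32..56  d  (24B, 8-aligned)
56..58  f  (2B, 2-aligned)
58..60  -- padding (2B)
60..104  width  (44B, 4-aligned)
104..105  h  (1B, 1-aligned)
105..112  -- padding (7B)
112..120  e  (8B, 8-aligned)
sizeof = 120, alignof = 8

120 bytes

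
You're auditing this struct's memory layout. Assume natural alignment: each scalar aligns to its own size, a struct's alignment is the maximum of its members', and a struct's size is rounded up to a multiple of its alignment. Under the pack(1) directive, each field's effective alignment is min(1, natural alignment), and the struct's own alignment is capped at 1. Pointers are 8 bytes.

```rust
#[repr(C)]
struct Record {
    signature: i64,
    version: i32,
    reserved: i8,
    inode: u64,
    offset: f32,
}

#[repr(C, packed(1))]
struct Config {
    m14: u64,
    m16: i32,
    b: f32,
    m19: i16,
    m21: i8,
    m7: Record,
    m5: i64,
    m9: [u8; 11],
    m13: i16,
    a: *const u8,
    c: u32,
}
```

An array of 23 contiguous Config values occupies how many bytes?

Record: 0..8  signature  (8B, 8-aligned); 8..12  version  (4B, 4-aligned); 12..13  reserved  (1B, 1-aligned); 13..16  -- padding (3B); 16..24  inode  (8B, 8-aligned); 24..28  offset  (4B, 4-aligned); 28..32  -- tail padding (4B); sizeof = 32, alignof = 8
0..8  m14  (8B, 1-aligned)
8..12  m16  (4B, 1-aligned)
12..16  b  (4B, 1-aligned)
16..18  m19  (2B, 1-aligned)
18..19  m21  (1B, 1-aligned)
19..51  m7  (32B, 1-aligned)
51..59  m5  (8B, 1-aligned)
59..70  m9  (11B, 1-aligned)
70..72  m13  (2B, 1-aligned)
72..80  a  (8B, 1-aligned)
80..84  c  (4B, 1-aligned)
sizeof = 84, alignof = 1
array of 23: 23 × 84 = 1932

1932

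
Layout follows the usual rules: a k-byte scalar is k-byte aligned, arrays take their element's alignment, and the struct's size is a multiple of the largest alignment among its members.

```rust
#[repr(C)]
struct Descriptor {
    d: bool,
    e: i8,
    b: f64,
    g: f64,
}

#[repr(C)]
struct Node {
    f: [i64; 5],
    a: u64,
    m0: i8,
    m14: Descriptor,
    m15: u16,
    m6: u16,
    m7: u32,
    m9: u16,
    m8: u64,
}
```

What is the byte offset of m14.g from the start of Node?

72

Descriptor: d at 0 (size 1, align 1) → ends 1; e at 1 (size 1, align 1) → ends 2; pad 6 to align 8 for b; b at 8 (size 8, align 8) → ends 16; g at 16 (size 8, align 8) → ends 24; total 24 bytes, alignment 8
f at 0 (size 40, align 8) → ends 40
a at 40 (size 8, align 8) → ends 48
m0 at 48 (size 1, align 1) → ends 49
pad 7 to align 8 for m14
m14 at 56 (size 24, align 8) → ends 80
within Descriptor: g at 16
56 + 16 = 72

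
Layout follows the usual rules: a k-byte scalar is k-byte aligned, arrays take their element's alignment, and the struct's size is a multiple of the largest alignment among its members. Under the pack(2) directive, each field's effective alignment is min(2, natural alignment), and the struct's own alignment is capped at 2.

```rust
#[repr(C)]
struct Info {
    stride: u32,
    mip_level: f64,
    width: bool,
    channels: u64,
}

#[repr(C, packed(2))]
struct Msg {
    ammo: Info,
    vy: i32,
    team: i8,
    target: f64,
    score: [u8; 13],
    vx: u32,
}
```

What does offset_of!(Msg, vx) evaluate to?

60

Info: stride at 0 (size 4, align 4) → ends 4; pad 4 to align 8 for mip_level; mip_level at 8 (size 8, align 8) → ends 16; width at 16 (size 1, align 1) → ends 17; pad 7 to align 8 for channels; channels at 24 (size 8, align 8) → ends 32; total 32 bytes, alignment 8
ammo at 0 (size 32, align 2) → ends 32
vy at 32 (size 4, align 2) → ends 36
team at 36 (size 1, align 1) → ends 37
pad 1 to align 2 for target
target at 38 (size 8, align 2) → ends 46
score at 46 (size 13, align 1) → ends 59
pad 1 to align 2 for vx
vx at 60 (size 4, align 2) → ends 64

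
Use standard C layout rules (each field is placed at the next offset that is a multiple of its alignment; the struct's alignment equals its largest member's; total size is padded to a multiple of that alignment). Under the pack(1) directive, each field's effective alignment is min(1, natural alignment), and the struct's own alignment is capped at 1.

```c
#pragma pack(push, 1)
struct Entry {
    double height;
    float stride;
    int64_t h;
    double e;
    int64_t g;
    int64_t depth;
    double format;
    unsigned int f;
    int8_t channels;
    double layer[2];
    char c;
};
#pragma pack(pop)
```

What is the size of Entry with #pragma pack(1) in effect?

@0: height [8B, align 1] → 8
@8: stride [4B, align 1] → 12
@12: h [8B, align 1] → 20
@20: e [8B, align 1] → 28
@28: g [8B, align 1] → 36
@36: depth [8B, align 1] → 44
@44: format [8B, align 1] → 52
@52: f [4B, align 1] → 56
@56: channels [1B, align 1] → 57
@57: layer [16B, align 1] → 73
@73: c [1B, align 1] → 74
size 74, align 1

74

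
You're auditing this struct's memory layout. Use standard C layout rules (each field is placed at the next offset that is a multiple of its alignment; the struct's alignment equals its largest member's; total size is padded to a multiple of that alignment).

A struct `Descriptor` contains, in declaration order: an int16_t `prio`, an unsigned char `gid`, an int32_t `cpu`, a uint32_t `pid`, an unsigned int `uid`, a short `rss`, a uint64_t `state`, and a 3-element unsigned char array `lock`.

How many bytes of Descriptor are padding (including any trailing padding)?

@0: prio [2B, align 2] → 2
@2: gid [1B, align 1] → 3
+1 pad (align 4)
@4: cpu [4B, align 4] → 8
@8: pid [4B, align 4] → 12
@12: uid [4B, align 4] → 16
@16: rss [2B, align 2] → 18
+6 pad (align 8)
@24: state [8B, align 8] → 32
@32: lock [3B, align 1] → 35
+5 tail pad (align 8)
size 40, align 8
data bytes 28, size 40 → padding 12

12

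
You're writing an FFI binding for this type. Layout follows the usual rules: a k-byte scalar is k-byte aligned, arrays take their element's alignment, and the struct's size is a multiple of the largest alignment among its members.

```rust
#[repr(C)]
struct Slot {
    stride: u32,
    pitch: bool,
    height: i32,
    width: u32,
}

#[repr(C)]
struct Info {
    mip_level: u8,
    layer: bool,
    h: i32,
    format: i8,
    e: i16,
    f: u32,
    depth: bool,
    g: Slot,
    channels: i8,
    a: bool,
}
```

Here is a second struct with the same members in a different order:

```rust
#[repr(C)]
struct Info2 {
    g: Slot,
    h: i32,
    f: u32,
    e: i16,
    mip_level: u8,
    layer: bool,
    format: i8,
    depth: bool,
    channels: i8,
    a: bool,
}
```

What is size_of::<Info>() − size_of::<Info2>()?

8

Slot: @0: stride [4B, align 4] → 4; @4: pitch [1B, align 1] → 5; +3 pad (align 4); @8: height [4B, align 4] → 12; @12: width [4B, align 4] → 16; size 16, align 4
@0: mip_level [1B, align 1] → 1
@1: layer [1B, align 1] → 2
+2 pad (align 4)
@4: h [4B, align 4] → 8
@8: format [1B, align 1] → 9
+1 pad (align 2)
@10: e [2B, align 2] → 12
@12: f [4B, align 4] → 16
@16: depth [1B, align 1] → 17
+3 pad (align 4)
@20: g [16B, align 4] → 36
@36: channels [1B, align 1] → 37
@37: a [1B, align 1] → 38
+2 tail pad (align 4)
size 40, align 4
— Info2 —
@0: g [16B, align 4] → 16
@16: h [4B, align 4] → 20
@20: f [4B, align 4] → 24
@24: e [2B, align 2] → 26
@26: mip_level [1B, align 1] → 27
@27: layer [1B, align 1] → 28
@28: format [1B, align 1] → 29
@29: depth [1B, align 1] → 30
@30: channels [1B, align 1] → 31
@31: a [1B, align 1] → 32
size 32, align 4
40 − 32 = 8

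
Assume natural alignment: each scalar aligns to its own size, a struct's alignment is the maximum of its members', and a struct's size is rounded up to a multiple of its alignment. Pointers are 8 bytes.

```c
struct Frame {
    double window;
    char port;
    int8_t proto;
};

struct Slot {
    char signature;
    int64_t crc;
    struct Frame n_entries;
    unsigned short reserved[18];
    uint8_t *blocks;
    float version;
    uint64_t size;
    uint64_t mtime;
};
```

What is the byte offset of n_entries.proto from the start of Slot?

Frame: 0..8  window  (8B, 8-aligned); 8..9  port  (1B, 1-aligned); 9..10  proto  (1B, 1-aligned); 10..16  -- tail padding (6B); sizeof = 16, alignof = 8
0..1  signature  (1B, 1-aligned)
1..8  -- padding (7B)
8..16  crc  (8B, 8-aligned)
16..32  n_entries  (16B, 8-aligned)
within Frame: proto at 9
16 + 9 = 25

25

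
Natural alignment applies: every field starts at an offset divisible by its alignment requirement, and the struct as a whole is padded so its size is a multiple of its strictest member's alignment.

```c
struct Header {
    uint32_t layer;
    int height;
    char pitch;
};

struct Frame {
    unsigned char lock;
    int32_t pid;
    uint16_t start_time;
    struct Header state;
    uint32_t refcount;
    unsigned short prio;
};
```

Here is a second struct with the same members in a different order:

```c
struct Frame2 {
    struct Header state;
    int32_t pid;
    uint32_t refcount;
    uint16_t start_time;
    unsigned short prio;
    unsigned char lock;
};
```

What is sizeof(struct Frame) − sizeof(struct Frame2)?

Header: @0: layer [4B, align 4] → 4; @4: height [4B, align 4] → 8; @8: pitch [1B, align 1] → 9; +3 tail pad (align 4); size 12, align 4
@0: lock [1B, align 1] → 1
+3 pad (align 4)
@4: pid [4B, align 4] → 8
@8: start_time [2B, align 2] → 10
+2 pad (align 4)
@12: state [12B, align 4] → 24
@24: refcount [4B, align 4] → 28
@28: prio [2B, align 2] → 30
+2 tail pad (align 4)
size 32, align 4
— Frame2 —
@0: state [12B, align 4] → 12
@12: pid [4B, align 4] → 16
@16: refcount [4B, align 4] → 20
@20: start_time [2B, align 2] → 22
@22: prio [2B, align 2] → 24
@24: lock [1B, align 1] → 25
+3 tail pad (align 4)
size 28, align 4
32 − 28 = 4

4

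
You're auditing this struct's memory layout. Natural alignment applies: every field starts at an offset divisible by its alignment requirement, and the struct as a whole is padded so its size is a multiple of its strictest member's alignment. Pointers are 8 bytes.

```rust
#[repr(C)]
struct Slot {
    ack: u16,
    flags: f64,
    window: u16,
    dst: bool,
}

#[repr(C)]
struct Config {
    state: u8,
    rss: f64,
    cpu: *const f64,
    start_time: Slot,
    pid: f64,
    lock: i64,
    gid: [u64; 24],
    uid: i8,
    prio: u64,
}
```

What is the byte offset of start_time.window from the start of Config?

Slot: @0: ack [2B, align 2] → 2; +6 pad (align 8); @8: flags [8B, align 8] → 16; @16: window [2B, align 2] → 18; @18: dst [1B, align 1] → 19; +5 tail pad (align 8); size 24, align 8
@0: state [1B, align 1] → 1
+7 pad (align 8)
@8: rss [8B, align 8] → 16
@16: cpu [8B, align 8] → 24
@24: start_time [24B, align 8] → 48
within Slot: window at 16
24 + 16 = 40

40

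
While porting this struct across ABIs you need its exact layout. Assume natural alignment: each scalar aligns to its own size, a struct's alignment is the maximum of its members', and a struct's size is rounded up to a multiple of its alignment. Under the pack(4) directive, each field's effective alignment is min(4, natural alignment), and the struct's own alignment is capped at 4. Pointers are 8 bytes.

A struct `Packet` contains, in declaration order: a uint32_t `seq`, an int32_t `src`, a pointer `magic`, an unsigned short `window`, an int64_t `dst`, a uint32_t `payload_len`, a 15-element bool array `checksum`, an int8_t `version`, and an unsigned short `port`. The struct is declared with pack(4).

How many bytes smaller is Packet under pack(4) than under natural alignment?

natural layout:
  seq at 0 (size 4, align 4) → ends 4
  src at 4 (size 4, align 4) → ends 8
  magic at 8 (size 8, align 8) → ends 16
  window at 16 (size 2, align 2) → ends 18
  pad 6 to align 8 for dst
  dst at 24 (size 8, align 8) → ends 32
  payload_len at 32 (size 4, align 4) → ends 36
  checksum at 36 (size 15, align 1) → ends 51
  version at 51 (size 1, align 1) → ends 52
  port at 52 (size 2, align 2) → ends 54
  tail pad 2 to reach multiple of 8
  total 56 bytes, alignment 8
packed(4) layout:
  seq at 0 (size 4, align 4) → ends 4
  src at 4 (size 4, align 4) → ends 8
  magic at 8 (size 8, align 4) → ends 16
  window at 16 (size 2, align 2) → ends 18
  pad 2 to align 4 for dst
  dst at 20 (size 8, align 4) → ends 28
  payload_len at 28 (size 4, align 4) → ends 32
  checksum at 32 (size 15, align 1) → ends 47
  version at 47 (size 1, align 1) → ends 48
  port at 48 (size 2, align 2) → ends 50
  tail pad 2 to reach multiple of 4
  total 52 bytes, alignment 4
56 − 52 = 4

4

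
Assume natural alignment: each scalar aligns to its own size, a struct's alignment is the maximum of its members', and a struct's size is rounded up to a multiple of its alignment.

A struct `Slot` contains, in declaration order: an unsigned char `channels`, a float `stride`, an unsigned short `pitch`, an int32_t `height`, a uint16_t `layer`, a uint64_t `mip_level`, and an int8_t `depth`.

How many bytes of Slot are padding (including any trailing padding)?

0..1  channels  (1B, 1-aligned)
1..4  -- padding (3B)
4..8  stride  (4B, 4-aligned)
8..10  pitch  (2B, 2-aligned)
10..12  -- padding (2B)
12..16  height  (4B, 4-aligned)
16..18  layer  (2B, 2-aligned)
18..24  -- padding (6B)
24..32  mip_level  (8B, 8-aligned)
32..33  depth  (1B, 1-aligned)
33..40  -- tail padding (7B)
sizeof = 40, alignof = 8
data bytes 22, size 40 → padding 18

18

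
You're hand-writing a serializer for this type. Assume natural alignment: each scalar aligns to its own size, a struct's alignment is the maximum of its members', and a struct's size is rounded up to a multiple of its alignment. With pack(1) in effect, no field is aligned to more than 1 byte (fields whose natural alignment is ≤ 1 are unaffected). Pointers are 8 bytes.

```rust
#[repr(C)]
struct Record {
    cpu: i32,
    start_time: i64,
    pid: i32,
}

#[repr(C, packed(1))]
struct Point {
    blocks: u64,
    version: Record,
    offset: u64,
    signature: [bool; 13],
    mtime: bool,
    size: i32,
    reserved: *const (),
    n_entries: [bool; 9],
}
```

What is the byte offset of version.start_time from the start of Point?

16

Record: cpu at 0 (size 4, align 4) → ends 4; pad 4 to align 8 for start_time; start_time at 8 (size 8, align 8) → ends 16; pid at 16 (size 4, align 4) → ends 20; tail pad 4 to reach multiple of 8; total 24 bytes, alignment 8
blocks at 0 (size 8, align 1) → ends 8
version at 8 (size 24, align 1) → ends 32
within Record: start_time at 8
8 + 8 = 16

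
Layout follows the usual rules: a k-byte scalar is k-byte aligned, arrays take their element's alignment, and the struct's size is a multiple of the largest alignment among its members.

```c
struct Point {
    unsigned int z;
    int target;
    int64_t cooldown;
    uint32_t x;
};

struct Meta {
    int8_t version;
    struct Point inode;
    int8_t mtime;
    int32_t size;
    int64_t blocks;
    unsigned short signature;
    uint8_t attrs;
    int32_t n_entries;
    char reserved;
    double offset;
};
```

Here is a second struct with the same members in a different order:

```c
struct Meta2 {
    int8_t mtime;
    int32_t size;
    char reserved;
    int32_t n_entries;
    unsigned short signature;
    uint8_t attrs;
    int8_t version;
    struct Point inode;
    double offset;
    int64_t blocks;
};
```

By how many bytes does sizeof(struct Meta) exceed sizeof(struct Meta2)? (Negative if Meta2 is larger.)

Point: z at 0 (size 4, align 4) → ends 4; target at 4 (size 4, align 4) → ends 8; cooldown at 8 (size 8, align 8) → ends 16; x at 16 (size 4, align 4) → ends 20; tail pad 4 to reach multiple of 8; total 24 bytes, alignment 8
version at 0 (size 1, align 1) → ends 1
pad 7 to align 8 for inode
inode at 8 (size 24, align 8) → ends 32
mtime at 32 (size 1, align 1) → ends 33
pad 3 to align 4 for size
size at 36 (size 4, align 4) → ends 40
blocks at 40 (size 8, align 8) → ends 48
signature at 48 (size 2, align 2) → ends 50
attrs at 50 (size 1, align 1) → ends 51
pad 1 to align 4 for n_entries
n_entries at 52 (size 4, align 4) → ends 56
reserved at 56 (size 1, align 1) → ends 57
pad 7 to align 8 for offset
offset at 64 (size 8, align 8) → ends 72
total 72 bytes, alignment 8
— Meta2 —
mtime at 0 (size 1, align 1) → ends 1
pad 3 to align 4 for size
size at 4 (size 4, align 4) → ends 8
reserved at 8 (size 1, align 1) → ends 9
pad 3 to align 4 for n_entries
n_entries at 12 (size 4, align 4) → ends 16
signature at 16 (size 2, align 2) → ends 18
attrs at 18 (size 1, align 1) → ends 19
version at 19 (size 1, align 1) → ends 20
pad 4 to align 8 for inode
inode at 24 (size 24, align 8) → ends 48
offset at 48 (size 8, align 8) → ends 56
blocks at 56 (size 8, align 8) → ends 64
total 64 bytes, alignment 8
72 − 64 = 8

8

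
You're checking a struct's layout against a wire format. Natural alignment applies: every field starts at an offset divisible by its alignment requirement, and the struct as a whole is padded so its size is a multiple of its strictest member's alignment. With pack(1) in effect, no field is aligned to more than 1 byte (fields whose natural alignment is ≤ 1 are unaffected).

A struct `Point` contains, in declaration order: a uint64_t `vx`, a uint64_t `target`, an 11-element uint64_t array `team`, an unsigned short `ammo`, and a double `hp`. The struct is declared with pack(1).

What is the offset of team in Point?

vx at 0 (size 8, align 1) → ends 8
target at 8 (size 8, align 1) → ends 16
team at 16 (size 88, align 1) → ends 104

16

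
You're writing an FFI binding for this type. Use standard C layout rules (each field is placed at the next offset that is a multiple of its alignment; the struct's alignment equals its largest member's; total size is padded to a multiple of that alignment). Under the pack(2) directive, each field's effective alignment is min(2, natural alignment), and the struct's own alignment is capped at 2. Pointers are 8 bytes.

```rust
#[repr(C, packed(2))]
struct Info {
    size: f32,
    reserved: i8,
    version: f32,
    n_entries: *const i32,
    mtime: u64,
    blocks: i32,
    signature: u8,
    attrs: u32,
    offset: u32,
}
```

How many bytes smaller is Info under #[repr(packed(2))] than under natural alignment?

8

natural layout:
  size at 0 (size 4, align 4) → ends 4
  reserved at 4 (size 1, align 1) → ends 5
  pad 3 to align 4 for version
  version at 8 (size 4, align 4) → ends 12
  pad 4 to align 8 for n_entries
  n_entries at 16 (size 8, align 8) → ends 24
  mtime at 24 (size 8, align 8) → ends 32
  blocks at 32 (size 4, align 4) → ends 36
  signature at 36 (size 1, align 1) → ends 37
  pad 3 to align 4 for attrs
  attrs at 40 (size 4, align 4) → ends 44
  offset at 44 (size 4, align 4) → ends 48
  total 48 bytes, alignment 8
packed(2) layout:
  size at 0 (size 4, align 2) → ends 4
  reserved at 4 (size 1, align 1) → ends 5
  pad 1 to align 2 for version
  version at 6 (size 4, align 2) → ends 10
  n_entries at 10 (size 8, align 2) → ends 18
  mtime at 18 (size 8, align 2) → ends 26
  blocks at 26 (size 4, align 2) → ends 30
  signature at 30 (size 1, align 1) → ends 31
  pad 1 to align 2 for attrs
  attrs at 32 (size 4, align 2) → ends 36
  offset at 36 (size 4, align 2) → ends 40
  total 40 bytes, alignment 2
48 − 40 = 8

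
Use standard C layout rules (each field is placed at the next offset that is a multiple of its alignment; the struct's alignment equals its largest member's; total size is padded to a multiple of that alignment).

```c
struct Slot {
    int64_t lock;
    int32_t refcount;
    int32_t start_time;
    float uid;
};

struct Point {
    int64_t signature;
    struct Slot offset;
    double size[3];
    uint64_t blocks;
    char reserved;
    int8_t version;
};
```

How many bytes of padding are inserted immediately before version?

0

Slot: lock at 0 (size 8, align 8) → ends 8; refcount at 8 (size 4, align 4) → ends 12; start_time at 12 (size 4, align 4) → ends 16; uid at 16 (size 4, align 4) → ends 20; tail pad 4 to reach multiple of 8; total 24 bytes, alignment 8
signature at 0 (size 8, align 8) → ends 8
offset at 8 (size 24, align 8) → ends 32
size at 32 (size 24, align 8) → ends 56
blocks at 56 (size 8, align 8) → ends 64
reserved at 64 (size 1, align 1) → ends 65
version at 65 (size 1, align 1) → ends 66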